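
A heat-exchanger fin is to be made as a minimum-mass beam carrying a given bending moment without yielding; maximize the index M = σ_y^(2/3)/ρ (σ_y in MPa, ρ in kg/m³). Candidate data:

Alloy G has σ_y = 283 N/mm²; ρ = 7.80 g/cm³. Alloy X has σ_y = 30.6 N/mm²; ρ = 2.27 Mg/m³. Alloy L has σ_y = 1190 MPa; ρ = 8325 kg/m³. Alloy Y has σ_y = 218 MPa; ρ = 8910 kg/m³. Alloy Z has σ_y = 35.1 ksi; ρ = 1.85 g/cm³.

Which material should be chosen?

alloy Z

Putting every candidate on a common basis:
  alloy G: σ_y = 283.0 MPa, ρ = 7800 kg/m³
  alloy X: σ_y = 30.60 MPa, ρ = 2270 kg/m³
  alloy L: σ_y = 1190 MPa, ρ = 8325 kg/m³
  alloy Y: σ_y = 218.0 MPa, ρ = 8910 kg/m³
  alloy Z: σ_y = 242.0 MPa, ρ = 1850 kg/m³
  alloy Z: M = 21.0×10⁻³
  alloy L: M = 13.5×10⁻³
  alloy G: M = 5.53×10⁻³
  alloy X: M = 4.31×10⁻³
  alloy Y: M = 4.07×10⁻³
The maximum is for alloy Z.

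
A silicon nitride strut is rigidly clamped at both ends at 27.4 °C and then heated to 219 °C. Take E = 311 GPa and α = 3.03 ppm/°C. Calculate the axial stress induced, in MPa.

ΔT = 191.6 K. Constrained thermal stress σ = E·α·ΔT = 311.0×10³ MPa × 3.03×10⁻⁶ × 191.6 = 181 MPa (compressive).

181 MPa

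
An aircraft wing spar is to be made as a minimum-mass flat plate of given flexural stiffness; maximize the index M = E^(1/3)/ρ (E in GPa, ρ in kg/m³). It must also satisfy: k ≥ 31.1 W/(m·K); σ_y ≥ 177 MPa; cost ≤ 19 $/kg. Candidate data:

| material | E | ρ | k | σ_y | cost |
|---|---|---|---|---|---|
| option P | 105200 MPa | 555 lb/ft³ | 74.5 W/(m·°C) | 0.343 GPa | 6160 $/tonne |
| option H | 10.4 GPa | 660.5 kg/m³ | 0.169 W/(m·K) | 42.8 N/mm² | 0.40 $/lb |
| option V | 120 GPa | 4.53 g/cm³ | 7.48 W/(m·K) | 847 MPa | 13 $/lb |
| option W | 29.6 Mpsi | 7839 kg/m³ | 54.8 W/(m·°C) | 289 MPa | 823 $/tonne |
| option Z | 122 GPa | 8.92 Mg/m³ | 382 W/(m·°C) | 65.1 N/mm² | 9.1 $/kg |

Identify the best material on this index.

Screen on constraints: k ≥ 31.1 W/(m·K); σ_y ≥ 177 MPa; cost ≤ 19 $/kg. Survivors: option P, option W.
Putting every candidate on a common basis:
  option P: E = 105.2 GPa, ρ = 8890 kg/m³
  option W: E = 204.1 GPa, ρ = 7839 kg/m³
  option W: M = 0.751×10⁻³
  option P: M = 0.531×10⁻³
The maximum is for option W.

option W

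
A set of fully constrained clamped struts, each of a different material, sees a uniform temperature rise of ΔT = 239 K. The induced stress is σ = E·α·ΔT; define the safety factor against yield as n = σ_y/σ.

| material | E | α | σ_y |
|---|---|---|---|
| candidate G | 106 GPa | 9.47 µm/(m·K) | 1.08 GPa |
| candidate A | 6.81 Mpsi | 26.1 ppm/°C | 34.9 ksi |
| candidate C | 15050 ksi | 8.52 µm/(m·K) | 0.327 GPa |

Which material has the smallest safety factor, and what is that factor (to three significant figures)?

Per material, after unit conversion:
  candidate G: E = 106.0, α = 9.47, σ_y = 1080 → σ = 240 MPa, n = 4.50
  candidate A: E = 46.95, α = 26.1, σ_y = 240.6 → σ = 293 MPa, n = 0.822
  candidate C: E = 103.8, α = 8.52, σ_y = 327.0 → σ = 211 MPa, n = 1.55
Candidate A has the lowest safety factor, n = 0.822.

candidate A, n = 0.822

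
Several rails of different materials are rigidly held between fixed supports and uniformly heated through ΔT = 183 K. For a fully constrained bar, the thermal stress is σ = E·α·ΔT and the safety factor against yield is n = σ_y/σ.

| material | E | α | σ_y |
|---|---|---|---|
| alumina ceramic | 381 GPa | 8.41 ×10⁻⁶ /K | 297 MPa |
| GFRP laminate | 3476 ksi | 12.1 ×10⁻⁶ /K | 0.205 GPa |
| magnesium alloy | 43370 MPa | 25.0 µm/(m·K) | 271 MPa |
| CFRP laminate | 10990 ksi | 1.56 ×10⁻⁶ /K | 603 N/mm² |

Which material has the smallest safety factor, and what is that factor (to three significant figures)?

With everything in SI (GPa, ×10⁻⁶/K, MPa):
  alumina ceramic: E = 381.0, α = 8.41, σ_y = 297.0 → σ = 586 MPa, n = 0.507
  GFRP laminate: E = 23.97, α = 12.1, σ_y = 205.0 → σ = 53.1 MPa, n = 3.86
  magnesium alloy: E = 43.37, α = 25.0, σ_y = 271.0 → σ = 198 MPa, n = 1.37
  CFRP laminate: E = 75.77, α = 1.56, σ_y = 603.0 → σ = 21.6 MPa, n = 27.9
The minimum is alumina ceramic at n = 0.507.

alumina ceramic, n = 0.507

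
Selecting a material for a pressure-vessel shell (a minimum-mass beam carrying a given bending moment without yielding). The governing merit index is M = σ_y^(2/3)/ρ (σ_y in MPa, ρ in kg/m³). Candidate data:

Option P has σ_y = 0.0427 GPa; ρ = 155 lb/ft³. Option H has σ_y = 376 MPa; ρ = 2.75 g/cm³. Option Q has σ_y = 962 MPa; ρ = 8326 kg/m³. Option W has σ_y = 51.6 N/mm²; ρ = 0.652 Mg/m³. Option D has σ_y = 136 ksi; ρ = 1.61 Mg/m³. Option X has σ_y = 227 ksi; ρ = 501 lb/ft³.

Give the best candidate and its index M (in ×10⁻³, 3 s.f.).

option D, M = 59.5×10⁻³

Putting every candidate on a common basis:
  option P: σ_y = 42.70 MPa, ρ = 2483 kg/m³
  option H: σ_y = 376.0 MPa, ρ = 2750 kg/m³
  option Q: σ_y = 962.0 MPa, ρ = 8326 kg/m³
  option W: σ_y = 51.60 MPa, ρ = 652.0 kg/m³
  option D: σ_y = 937.7 MPa, ρ = 1610 kg/m³
  option X: σ_y = 1565 MPa, ρ = 8025 kg/m³
  option D: M = 59.5×10⁻³
  option W: M = 21.3×10⁻³
  option H: M = 18.9×10⁻³
  option X: M = 16.8×10⁻³
  option Q: M = 11.7×10⁻³
  option P: M = 4.92×10⁻³
Option D has the largest M.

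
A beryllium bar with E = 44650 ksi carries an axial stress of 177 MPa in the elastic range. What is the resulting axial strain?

5.75×10⁻⁴

E = 44650 ksi = 307.9 GPa = 307900 MPa.
ε = σ/E = 177 / 307900 = 5.75×10⁻⁴.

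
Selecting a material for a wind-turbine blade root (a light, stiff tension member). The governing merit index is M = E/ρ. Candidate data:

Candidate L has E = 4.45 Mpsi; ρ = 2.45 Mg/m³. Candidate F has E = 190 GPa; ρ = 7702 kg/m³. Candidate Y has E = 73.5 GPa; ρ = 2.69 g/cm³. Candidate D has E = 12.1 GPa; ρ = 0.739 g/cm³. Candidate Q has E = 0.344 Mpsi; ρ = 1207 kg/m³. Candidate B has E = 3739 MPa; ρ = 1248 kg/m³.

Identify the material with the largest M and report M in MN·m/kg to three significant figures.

candidate Y, M = 27.3 MN·m/kg

After converting to SI:
  candidate L: E = 30.68 GPa, ρ = 2450 kg/m³
  candidate F: E = 190.0 GPa, ρ = 7702 kg/m³
  candidate Y: E = 73.50 GPa, ρ = 2690 kg/m³
  candidate D: E = 12.10 GPa, ρ = 739.0 kg/m³
  candidate Q: E = 2.372 GPa, ρ = 1207 kg/m³
  candidate B: E = 3.739 GPa, ρ = 1248 kg/m³
  candidate Y: M = 27.3 MN·m/kg
  candidate F: M = 24.7 MN·m/kg
  candidate D: M = 16.4 MN·m/kg
  candidate L: M = 12.5 MN·m/kg
  candidate B: M = 3.00 MN·m/kg
  candidate Q: M = 1.97 MN·m/kg
The maximum is for candidate Y.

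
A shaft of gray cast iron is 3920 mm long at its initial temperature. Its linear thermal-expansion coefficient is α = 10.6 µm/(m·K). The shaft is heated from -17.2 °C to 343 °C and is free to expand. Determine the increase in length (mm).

15.0 mm

ΔT = 343 − (-17.2) = 360.2 K.
ΔL = α·L₀·ΔT = 10.6×10⁻⁶ × 3920 mm × 360.2 K = 15.0 mm.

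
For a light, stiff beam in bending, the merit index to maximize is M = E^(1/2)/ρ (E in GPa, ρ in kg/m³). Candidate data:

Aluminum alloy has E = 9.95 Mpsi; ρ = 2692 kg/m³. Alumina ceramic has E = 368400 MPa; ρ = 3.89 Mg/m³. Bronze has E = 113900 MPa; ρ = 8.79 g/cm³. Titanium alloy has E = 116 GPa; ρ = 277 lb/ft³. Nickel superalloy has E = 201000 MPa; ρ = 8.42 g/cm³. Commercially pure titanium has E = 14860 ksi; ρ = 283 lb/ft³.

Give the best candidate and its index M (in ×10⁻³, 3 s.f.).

alumina ceramic, M = 4.93×10⁻³

Putting every candidate on a common basis:
  aluminum alloy: E = 68.60 GPa, ρ = 2692 kg/m³
  alumina ceramic: E = 368.4 GPa, ρ = 3890 kg/m³
  bronze: E = 113.9 GPa, ρ = 8790 kg/m³
  titanium alloy: E = 116.0 GPa, ρ = 4437 kg/m³
  nickel superalloy: E = 201.0 GPa, ρ = 8420 kg/m³
  commercially pure titanium: E = 102.5 GPa, ρ = 4533 kg/m³
  alumina ceramic: M = 4.93×10⁻³
  aluminum alloy: M = 3.08×10⁻³
  titanium alloy: M = 2.43×10⁻³
  commercially pure titanium: M = 2.23×10⁻³
  nickel superalloy: M = 1.68×10⁻³
  bronze: M = 1.21×10⁻³
Alumina ceramic ranks first.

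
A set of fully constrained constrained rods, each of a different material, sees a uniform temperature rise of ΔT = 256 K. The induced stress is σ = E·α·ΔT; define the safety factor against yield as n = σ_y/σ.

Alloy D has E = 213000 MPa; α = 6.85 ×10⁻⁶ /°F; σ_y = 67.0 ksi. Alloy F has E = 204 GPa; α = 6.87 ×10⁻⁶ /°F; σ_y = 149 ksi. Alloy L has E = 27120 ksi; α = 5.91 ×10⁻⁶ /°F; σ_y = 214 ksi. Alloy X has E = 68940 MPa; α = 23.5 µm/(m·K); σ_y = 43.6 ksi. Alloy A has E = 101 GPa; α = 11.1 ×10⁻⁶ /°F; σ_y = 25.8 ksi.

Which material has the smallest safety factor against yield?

Per material, after unit conversion:
  alloy D: E = 213.0, α = 12.3, σ_y = 461.9 → σ = 672 MPa, n = 0.687
  alloy F: E = 204.0, α = 12.4, σ_y = 1027 → σ = 646 MPa, n = 1.59
  alloy L: E = 187.0, α = 10.6, σ_y = 1475 → σ = 509 MPa, n = 2.90
  alloy X: E = 68.94, α = 23.5, σ_y = 300.6 → σ = 415 MPa, n = 0.725
  alloy A: E = 101.0, α = 20.0, σ_y = 177.9 → σ = 517 MPa, n = 0.344
Smallest n: alloy A with n = 0.344.

alloy A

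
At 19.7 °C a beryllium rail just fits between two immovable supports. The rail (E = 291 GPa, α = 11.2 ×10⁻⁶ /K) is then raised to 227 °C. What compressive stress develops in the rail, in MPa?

ΔT = 207.3 K. Constrained thermal stress σ = E·α·ΔT = 291.0×10³ MPa × 11.2×10⁻⁶ × 207.3 = 676 MPa (compressive).

676 MPa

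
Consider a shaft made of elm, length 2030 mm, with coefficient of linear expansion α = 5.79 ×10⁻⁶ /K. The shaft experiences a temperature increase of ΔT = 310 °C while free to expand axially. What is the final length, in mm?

ΔL = α·L₀·ΔT = 5.79×10⁻⁶ × 2030 mm × 310.0 K = 3.64 mm.
L = L₀ + ΔL = 2030 + 3.64 = 2033.6 mm.

2033.6 mm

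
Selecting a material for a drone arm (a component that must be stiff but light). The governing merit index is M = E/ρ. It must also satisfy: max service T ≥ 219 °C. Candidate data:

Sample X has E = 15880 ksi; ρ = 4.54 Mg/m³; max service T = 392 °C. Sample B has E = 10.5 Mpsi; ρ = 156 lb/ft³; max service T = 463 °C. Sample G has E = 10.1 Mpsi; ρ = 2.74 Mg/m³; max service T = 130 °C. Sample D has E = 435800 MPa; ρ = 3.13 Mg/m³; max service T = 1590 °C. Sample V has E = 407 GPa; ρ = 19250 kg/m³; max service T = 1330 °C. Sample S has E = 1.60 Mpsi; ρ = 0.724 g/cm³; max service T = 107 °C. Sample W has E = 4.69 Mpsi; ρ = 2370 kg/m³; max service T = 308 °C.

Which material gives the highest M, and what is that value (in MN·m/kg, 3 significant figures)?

sample D, M = 139 MN·m/kg

Screen on constraints: max service T ≥ 219 °C. Survivors: sample X, sample B, sample D, sample V, sample W.
After converting to SI:
  sample X: E = 109.5 GPa, ρ = 4540 kg/m³
  sample B: E = 72.39 GPa, ρ = 2499 kg/m³
  sample D: E = 435.8 GPa, ρ = 3130 kg/m³
  sample V: E = 407.0 GPa, ρ = 19250 kg/m³
  sample W: E = 32.34 GPa, ρ = 2370 kg/m³
  sample D: M = 139 MN·m/kg
  sample B: M = 29.0 MN·m/kg
  sample X: M = 24.1 MN·m/kg
  sample V: M = 21.1 MN·m/kg
  sample W: M = 13.6 MN·m/kg
The maximum is for sample D.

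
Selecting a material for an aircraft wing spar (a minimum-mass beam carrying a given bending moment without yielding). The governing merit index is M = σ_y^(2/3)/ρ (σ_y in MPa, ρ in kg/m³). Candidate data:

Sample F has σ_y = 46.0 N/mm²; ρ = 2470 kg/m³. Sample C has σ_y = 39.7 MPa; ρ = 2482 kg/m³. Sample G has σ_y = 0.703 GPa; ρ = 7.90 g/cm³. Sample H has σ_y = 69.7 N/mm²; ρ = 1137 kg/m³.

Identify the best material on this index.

sample H

Convert each candidate to consistent units, then evaluate M:
  sample F: σ_y = 46.00 MPa, ρ = 2470 kg/m³
  sample C: σ_y = 39.70 MPa, ρ = 2482 kg/m³
  sample G: σ_y = 703.0 MPa, ρ = 7900 kg/m³
  sample H: σ_y = 69.70 MPa, ρ = 1137 kg/m³
  sample H: M = 14.9×10⁻³
  sample G: M = 10.0×10⁻³
  sample F: M = 5.20×10⁻³
  sample C: M = 4.69×10⁻³
Sample H ranks first.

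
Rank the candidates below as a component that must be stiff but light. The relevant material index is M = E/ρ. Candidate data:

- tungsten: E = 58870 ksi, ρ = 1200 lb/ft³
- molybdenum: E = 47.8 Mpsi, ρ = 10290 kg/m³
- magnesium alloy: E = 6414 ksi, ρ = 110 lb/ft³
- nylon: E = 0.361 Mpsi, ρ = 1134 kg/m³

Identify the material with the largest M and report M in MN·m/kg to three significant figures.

molybdenum, M = 32.0 MN·m/kg

In SI units:
  tungsten: E = 405.9 GPa, ρ = 19220 kg/m³
  molybdenum: E = 329.6 GPa, ρ = 10290 kg/m³
  magnesium alloy: E = 44.22 GPa, ρ = 1762 kg/m³
  nylon: E = 2.489 GPa, ρ = 1134 kg/m³
  molybdenum: M = 32.0 MN·m/kg
  magnesium alloy: M = 25.1 MN·m/kg
  tungsten: M = 21.1 MN·m/kg
  nylon: M = 2.19 MN·m/kg
The maximum is for molybdenum.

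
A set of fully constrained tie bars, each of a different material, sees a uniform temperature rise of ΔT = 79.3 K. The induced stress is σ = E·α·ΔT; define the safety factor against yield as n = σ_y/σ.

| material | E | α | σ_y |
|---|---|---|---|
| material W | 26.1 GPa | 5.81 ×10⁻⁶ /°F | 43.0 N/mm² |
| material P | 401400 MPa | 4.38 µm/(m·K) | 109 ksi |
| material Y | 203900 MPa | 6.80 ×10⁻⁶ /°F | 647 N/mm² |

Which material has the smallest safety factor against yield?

material W

Per material, after unit conversion:
  material W: E = 26.10, α = 10.5, σ_y = 43.00 → σ = 21.6 MPa, n = 1.99
  material P: E = 401.4, α = 4.38, σ_y = 751.5 → σ = 139 MPa, n = 5.39
  material Y: E = 203.9, α = 12.2, σ_y = 647.0 → σ = 198 MPa, n = 3.27
Material W has the lowest safety factor, n = 1.99.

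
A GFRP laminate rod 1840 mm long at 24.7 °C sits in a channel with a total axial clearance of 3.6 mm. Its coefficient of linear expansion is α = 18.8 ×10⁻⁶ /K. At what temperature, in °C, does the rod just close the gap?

α·L₀·ΔT = 3.6 mm ⇒ ΔT = 3.6 / (18.8×10⁻⁶ × 1840.0) = 104.1 K.
T = 24.7 + 104.1 = 128.8 °C.

129 °C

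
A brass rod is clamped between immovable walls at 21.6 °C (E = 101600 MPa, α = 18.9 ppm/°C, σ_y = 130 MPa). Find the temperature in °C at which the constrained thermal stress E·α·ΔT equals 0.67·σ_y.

67.0 °C

E = 101600 MPa = 101.6 GPa.
E·α·ΔT = 87.10 MPa ⇒ ΔT = 87.10 / (101.6×10³ × 18.9×10⁻⁶) = 45.36 K.
T = 21.6 + 45.36 = 66.96 °C.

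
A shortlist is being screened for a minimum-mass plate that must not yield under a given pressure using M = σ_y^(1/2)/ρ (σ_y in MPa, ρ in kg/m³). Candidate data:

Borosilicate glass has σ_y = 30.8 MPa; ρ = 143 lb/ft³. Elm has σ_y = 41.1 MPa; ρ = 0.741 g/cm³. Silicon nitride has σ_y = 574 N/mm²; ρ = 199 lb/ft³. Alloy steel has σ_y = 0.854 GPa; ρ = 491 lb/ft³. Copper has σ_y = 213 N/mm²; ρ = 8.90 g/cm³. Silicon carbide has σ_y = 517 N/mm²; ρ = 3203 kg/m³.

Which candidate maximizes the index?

elm

In SI units:
  borosilicate glass: σ_y = 30.80 MPa, ρ = 2291 kg/m³
  elm: σ_y = 41.10 MPa, ρ = 741.0 kg/m³
  silicon nitride: σ_y = 574.0 MPa, ρ = 3188 kg/m³
  alloy steel: σ_y = 854.0 MPa, ρ = 7865 kg/m³
  copper: σ_y = 213.0 MPa, ρ = 8900 kg/m³
  silicon carbide: σ_y = 517.0 MPa, ρ = 3203 kg/m³
  elm: M = 8.65×10⁻³
  silicon nitride: M = 7.52×10⁻³
  silicon carbide: M = 7.10×10⁻³
  alloy steel: M = 3.72×10⁻³
  borosilicate glass: M = 2.42×10⁻³
  copper: M = 1.64×10⁻³
Elm has the largest M.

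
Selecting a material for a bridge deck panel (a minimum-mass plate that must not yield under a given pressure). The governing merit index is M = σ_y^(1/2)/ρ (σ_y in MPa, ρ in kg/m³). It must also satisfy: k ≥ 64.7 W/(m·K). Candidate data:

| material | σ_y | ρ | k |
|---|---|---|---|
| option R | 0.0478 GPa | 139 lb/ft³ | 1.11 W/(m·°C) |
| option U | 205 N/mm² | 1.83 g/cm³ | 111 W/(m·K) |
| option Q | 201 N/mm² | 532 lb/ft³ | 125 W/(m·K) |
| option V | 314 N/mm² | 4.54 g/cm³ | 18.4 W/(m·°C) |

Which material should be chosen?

option U

Screen on constraints: k ≥ 64.7 W/(m·K). Survivors: option U, option Q.
In SI units:
  option U: σ_y = 205.0 MPa, ρ = 1830 kg/m³
  option Q: σ_y = 201.0 MPa, ρ = 8522 kg/m³
  option U: M = 7.82×10⁻³
  option Q: M = 1.66×10⁻³
The maximum is for option U.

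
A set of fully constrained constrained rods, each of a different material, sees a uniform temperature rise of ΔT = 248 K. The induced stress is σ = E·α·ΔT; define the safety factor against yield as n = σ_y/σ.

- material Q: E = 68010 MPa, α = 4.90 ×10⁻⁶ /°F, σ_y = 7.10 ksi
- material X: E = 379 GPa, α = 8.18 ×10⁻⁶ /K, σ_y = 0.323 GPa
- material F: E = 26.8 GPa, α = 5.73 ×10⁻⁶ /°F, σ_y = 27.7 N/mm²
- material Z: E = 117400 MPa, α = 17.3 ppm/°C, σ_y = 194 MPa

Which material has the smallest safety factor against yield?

With everything in SI (GPa, ×10⁻⁶/K, MPa):
  material Q: E = 68.01, α = 8.82, σ_y = 48.95 → σ = 149 MPa, n = 0.329
  material X: E = 379.0, α = 8.18, σ_y = 323.0 → σ = 769 MPa, n = 0.420
  material F: E = 26.80, α = 10.3, σ_y = 27.70 → σ = 68.6 MPa, n = 0.404
  material Z: E = 117.4, α = 17.3, σ_y = 194.0 → σ = 504 MPa, n = 0.385
Material Q has the lowest safety factor, n = 0.329.

material Q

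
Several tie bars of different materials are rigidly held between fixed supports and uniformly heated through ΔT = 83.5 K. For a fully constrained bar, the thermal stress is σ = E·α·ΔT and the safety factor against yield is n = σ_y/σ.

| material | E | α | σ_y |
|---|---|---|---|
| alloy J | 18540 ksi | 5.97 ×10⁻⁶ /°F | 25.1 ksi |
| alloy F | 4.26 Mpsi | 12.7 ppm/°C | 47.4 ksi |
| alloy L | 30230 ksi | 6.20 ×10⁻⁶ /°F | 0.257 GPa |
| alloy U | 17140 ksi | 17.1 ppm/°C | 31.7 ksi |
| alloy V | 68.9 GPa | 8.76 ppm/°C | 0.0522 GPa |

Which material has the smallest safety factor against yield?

In consistent units (E in GPa, α in ×10⁻⁶/K, σ_y in MPa):
  alloy J: E = 127.8, α = 10.7, σ_y = 173.1 → σ = 115 MPa, n = 1.51
  alloy F: E = 29.37, α = 12.7, σ_y = 326.8 → σ = 31.1 MPa, n = 10.5
  alloy L: E = 208.4, α = 11.2, σ_y = 257.0 → σ = 194 MPa, n = 1.32
  alloy U: E = 118.2, α = 17.1, σ_y = 218.6 → σ = 169 MPa, n = 1.30
  alloy V: E = 68.90, α = 8.76, σ_y = 52.20 → σ = 50.4 MPa, n = 1.04
Alloy V has the lowest safety factor, n = 1.04.

alloy V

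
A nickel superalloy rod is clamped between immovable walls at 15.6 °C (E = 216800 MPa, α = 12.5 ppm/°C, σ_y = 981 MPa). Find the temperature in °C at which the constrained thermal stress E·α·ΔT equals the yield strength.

E = 216800 MPa = 216.8 GPa.
E·α·ΔT = 981.0 MPa ⇒ ΔT = 981.0 / (216.8×10³ × 12.5×10⁻⁶) = 362.0 K.
T = 15.6 + 362.0 = 377.6 °C.

378 °C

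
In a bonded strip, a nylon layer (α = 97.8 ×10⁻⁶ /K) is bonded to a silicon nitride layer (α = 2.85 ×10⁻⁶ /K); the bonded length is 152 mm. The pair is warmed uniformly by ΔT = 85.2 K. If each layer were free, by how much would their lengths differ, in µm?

Δα = |97.8 − 2.85|×10⁻⁶/K = 95.0×10⁻⁶/K.
ΔL_mismatch = Δα·L·ΔT = 95.0×10⁻⁶ × 152.0 mm × 85.2 K = 1230 µm.

1230 µm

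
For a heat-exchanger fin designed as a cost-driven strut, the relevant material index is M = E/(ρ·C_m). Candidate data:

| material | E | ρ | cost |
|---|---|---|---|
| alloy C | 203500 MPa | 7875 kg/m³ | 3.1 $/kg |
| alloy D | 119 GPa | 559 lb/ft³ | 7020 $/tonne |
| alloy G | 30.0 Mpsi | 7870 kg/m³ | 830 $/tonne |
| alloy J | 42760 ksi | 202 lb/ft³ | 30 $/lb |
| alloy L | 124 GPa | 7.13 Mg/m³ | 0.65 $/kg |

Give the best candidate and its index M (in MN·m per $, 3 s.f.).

In SI units:
  alloy C: E = 203.5 GPa, ρ = 7875 kg/m³, cost = 3.100 $/kg
  alloy D: E = 119.0 GPa, ρ = 8954 kg/m³, cost = 7.020 $/kg
  alloy G: E = 206.8 GPa, ρ = 7870 kg/m³, cost = 0.8300 $/kg
  alloy J: E = 294.8 GPa, ρ = 3236 kg/m³, cost = 66.14 $/kg
  alloy L: E = 124.0 GPa, ρ = 7130 kg/m³, cost = 0.6500 $/kg
  alloy G: M = 31.7 MN·m per $
  alloy L: M = 26.8 MN·m per $
  alloy C: M = 8.34 MN·m per $
  alloy D: M = 1.89 MN·m per $
  alloy J: M = 1.38 MN·m per $
Alloy G has the largest M.

alloy G, M = 31.7 MN·m per $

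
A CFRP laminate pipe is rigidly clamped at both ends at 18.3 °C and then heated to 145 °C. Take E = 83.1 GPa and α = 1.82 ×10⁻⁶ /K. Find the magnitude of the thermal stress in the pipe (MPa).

19.2 MPa

ΔT = 126.7 K. Constrained thermal stress σ = E·α·ΔT = 83.10×10³ MPa × 1.82×10⁻⁶ × 126.7 = 19.2 MPa (compressive).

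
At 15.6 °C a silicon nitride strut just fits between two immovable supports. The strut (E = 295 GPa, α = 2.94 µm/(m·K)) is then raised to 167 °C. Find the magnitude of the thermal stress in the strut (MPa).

ΔT = 151.4 K. Constrained thermal stress σ = E·α·ΔT = 295.0×10³ MPa × 2.94×10⁻⁶ × 151.4 = 131 MPa (compressive).

131 MPa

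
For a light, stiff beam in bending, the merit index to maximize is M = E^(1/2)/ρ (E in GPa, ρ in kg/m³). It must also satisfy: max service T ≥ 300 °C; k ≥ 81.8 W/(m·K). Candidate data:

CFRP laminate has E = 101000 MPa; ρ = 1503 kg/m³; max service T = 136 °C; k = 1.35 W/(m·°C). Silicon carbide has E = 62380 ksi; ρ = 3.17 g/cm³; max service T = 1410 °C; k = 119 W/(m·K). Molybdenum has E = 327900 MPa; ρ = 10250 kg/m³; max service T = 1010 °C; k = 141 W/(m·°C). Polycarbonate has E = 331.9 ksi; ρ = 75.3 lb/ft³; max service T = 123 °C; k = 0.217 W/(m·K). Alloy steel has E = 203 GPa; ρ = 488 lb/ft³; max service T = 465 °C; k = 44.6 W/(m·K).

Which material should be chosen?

silicon carbide

Screen on constraints: max service T ≥ 300 °C; k ≥ 81.8 W/(m·K). Survivors: silicon carbide, molybdenum.
Convert each candidate to consistent units, then evaluate M:
  silicon carbide: E = 430.1 GPa, ρ = 3170 kg/m³
  molybdenum: E = 327.9 GPa, ρ = 10250 kg/m³
  silicon carbide: M = 6.54×10⁻³
  molybdenum: M = 1.77×10⁻³
The maximum is for silicon carbide.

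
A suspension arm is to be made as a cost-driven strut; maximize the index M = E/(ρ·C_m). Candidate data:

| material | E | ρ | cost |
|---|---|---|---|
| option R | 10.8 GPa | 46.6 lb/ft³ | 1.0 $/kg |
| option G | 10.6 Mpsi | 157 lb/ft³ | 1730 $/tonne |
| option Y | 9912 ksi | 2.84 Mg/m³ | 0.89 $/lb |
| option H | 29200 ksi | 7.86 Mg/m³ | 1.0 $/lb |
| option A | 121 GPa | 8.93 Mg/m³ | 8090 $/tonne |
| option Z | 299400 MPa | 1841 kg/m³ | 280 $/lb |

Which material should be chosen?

Convert each candidate to consistent units, then evaluate M:
  option R: E = 10.80 GPa, ρ = 746.5 kg/m³, cost = 1.000 $/kg
  option G: E = 73.08 GPa, ρ = 2515 kg/m³, cost = 1.730 $/kg
  option Y: E = 68.34 GPa, ρ = 2840 kg/m³, cost = 1.962 $/kg
  option H: E = 201.3 GPa, ρ = 7860 kg/m³, cost = 2.205 $/kg
  option A: E = 121.0 GPa, ρ = 8930 kg/m³, cost = 8.090 $/kg
  option Z: E = 299.4 GPa, ρ = 1841 kg/m³, cost = 617.3 $/kg
  option G: M = 16.8 MN·m per $
  option R: M = 14.5 MN·m per $
  option Y: M = 12.3 MN·m per $
  option H: M = 11.6 MN·m per $
  option A: M = 1.67 MN·m per $
  option Z: M = 0.263 MN·m per $
Option G has the largest M.

option G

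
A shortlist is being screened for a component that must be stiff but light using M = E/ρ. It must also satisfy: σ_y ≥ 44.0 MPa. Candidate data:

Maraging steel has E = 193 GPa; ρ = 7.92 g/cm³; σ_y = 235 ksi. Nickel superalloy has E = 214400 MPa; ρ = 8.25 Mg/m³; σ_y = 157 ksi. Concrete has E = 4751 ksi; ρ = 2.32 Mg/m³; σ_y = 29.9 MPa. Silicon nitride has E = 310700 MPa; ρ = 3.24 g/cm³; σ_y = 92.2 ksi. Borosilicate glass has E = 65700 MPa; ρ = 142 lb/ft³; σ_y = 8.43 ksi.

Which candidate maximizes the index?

silicon nitride

Screen on constraints: σ_y ≥ 44.0 MPa. Survivors: maraging steel, nickel superalloy, silicon nitride, borosilicate glass.
In SI units:
  maraging steel: E = 193.0 GPa, ρ = 7920 kg/m³
  nickel superalloy: E = 214.4 GPa, ρ = 8250 kg/m³
  silicon nitride: E = 310.7 GPa, ρ = 3240 kg/m³
  borosilicate glass: E = 65.70 GPa, ρ = 2275 kg/m³
  silicon nitride: M = 95.9 MN·m/kg
  borosilicate glass: M = 28.9 MN·m/kg
  nickel superalloy: M = 26.0 MN·m/kg
  maraging steel: M = 24.4 MN·m/kg
The maximum is for silicon nitride.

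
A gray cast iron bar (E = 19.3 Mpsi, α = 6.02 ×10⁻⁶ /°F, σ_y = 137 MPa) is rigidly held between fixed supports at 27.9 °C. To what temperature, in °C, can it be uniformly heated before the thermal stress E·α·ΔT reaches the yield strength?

123 °C

E = 19.3 Mpsi = 133.1 GPa.
α = 6.02×10⁻⁶/°F × 9/5 = 10.8×10⁻⁶/K.
E·α·ΔT = 137.0 MPa ⇒ ΔT = 137.0 / (133.1×10³ × 10.8×10⁻⁶) = 95.01 K.
T = 27.9 + 95.01 = 122.9 °C.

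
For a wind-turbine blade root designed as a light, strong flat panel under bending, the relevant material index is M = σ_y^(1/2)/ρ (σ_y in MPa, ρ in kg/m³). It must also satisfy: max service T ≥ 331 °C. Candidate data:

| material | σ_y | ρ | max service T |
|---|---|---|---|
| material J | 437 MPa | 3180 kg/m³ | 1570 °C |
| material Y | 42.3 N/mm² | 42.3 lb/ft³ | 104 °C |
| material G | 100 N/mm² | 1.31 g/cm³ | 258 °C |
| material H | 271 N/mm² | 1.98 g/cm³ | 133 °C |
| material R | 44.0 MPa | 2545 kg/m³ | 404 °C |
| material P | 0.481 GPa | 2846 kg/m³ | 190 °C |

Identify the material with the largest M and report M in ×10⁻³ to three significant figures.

Screen on constraints: max service T ≥ 331 °C. Survivors: material J, material R.
After converting to SI:
  material J: σ_y = 437.0 MPa, ρ = 3180 kg/m³
  material R: σ_y = 44.00 MPa, ρ = 2545 kg/m³
  material J: M = 6.57×10⁻³
  material R: M = 2.61×10⁻³
Highest index: material J.

material J, M = 6.57×10⁻³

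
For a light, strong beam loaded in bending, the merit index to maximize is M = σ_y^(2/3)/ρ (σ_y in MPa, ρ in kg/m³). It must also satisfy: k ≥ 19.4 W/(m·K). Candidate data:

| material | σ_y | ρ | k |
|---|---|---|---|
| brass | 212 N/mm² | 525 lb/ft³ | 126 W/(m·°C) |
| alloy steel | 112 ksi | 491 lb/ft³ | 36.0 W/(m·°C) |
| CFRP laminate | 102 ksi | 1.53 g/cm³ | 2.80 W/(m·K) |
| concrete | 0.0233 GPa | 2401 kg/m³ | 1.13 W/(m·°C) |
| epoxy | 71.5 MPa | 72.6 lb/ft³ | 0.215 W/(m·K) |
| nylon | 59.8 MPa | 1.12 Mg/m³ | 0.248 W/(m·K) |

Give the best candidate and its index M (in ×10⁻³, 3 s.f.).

Screen on constraints: k ≥ 19.4 W/(m·K). Survivors: brass, alloy steel.
Putting every candidate on a common basis:
  brass: σ_y = 212.0 MPa, ρ = 8410 kg/m³
  alloy steel: σ_y = 772.2 MPa, ρ = 7865 kg/m³
  alloy steel: M = 10.7×10⁻³
  brass: M = 4.23×10⁻³
Highest index: alloy steel.

alloy steel, M = 10.7×10⁻³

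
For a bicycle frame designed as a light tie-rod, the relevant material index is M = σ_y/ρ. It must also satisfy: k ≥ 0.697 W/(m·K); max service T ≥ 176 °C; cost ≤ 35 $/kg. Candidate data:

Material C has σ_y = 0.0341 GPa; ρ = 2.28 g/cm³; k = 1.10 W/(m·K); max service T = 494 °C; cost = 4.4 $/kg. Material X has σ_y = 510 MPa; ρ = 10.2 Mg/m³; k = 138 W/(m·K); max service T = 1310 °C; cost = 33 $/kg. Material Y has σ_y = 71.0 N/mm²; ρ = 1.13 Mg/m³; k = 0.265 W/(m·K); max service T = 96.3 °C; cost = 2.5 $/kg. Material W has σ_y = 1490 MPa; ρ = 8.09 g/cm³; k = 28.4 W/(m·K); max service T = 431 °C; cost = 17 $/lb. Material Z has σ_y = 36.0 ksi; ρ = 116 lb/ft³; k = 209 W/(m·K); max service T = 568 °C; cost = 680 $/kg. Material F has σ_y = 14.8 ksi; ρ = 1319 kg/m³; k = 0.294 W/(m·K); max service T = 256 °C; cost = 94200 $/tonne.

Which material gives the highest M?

material X

Screen on constraints: k ≥ 0.697 W/(m·K); max service T ≥ 176 °C; cost ≤ 35 $/kg. Survivors: material C, material X.
Normalizing units and computing the index:
  material C: σ_y = 34.10 MPa, ρ = 2280 kg/m³
  material X: σ_y = 510.0 MPa, ρ = 10200 kg/m³
  material X: M = 50.0 kN·m/kg
  material C: M = 15.0 kN·m/kg
Material X ranks first.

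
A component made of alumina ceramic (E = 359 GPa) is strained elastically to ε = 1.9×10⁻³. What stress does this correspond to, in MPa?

σ = E·ε = 359000 MPa × 1.9×10⁻³ = 682 MPa.

682 MPa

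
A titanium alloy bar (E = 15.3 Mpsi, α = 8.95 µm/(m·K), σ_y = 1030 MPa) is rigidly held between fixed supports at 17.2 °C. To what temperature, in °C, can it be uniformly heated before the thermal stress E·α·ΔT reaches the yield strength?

1110 °C

E = 15.3 Mpsi = 105.5 GPa.
E·α·ΔT = 1030 MPa ⇒ ΔT = 1030 / (105.5×10³ × 8.95×10⁻⁶) = 1091 K.
T = 17.2 + 1091 = 1108 °C.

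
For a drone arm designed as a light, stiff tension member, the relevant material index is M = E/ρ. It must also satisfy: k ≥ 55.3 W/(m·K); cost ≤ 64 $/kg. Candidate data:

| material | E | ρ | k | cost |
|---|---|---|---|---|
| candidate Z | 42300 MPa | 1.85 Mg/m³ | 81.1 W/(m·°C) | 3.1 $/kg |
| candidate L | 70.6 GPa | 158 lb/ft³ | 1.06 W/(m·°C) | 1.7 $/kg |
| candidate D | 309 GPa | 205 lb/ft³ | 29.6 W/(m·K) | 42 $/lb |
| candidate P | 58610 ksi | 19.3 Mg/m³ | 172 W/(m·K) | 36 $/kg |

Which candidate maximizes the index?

candidate Z

Screen on constraints: k ≥ 55.3 W/(m·K); cost ≤ 64 $/kg. Survivors: candidate Z, candidate P.
Convert each candidate to consistent units, then evaluate M:
  candidate Z: E = 42.30 GPa, ρ = 1850 kg/m³
  candidate P: E = 404.1 GPa, ρ = 19300 kg/m³
  candidate Z: M = 22.9 MN·m/kg
  candidate P: M = 20.9 MN·m/kg
The maximum is for candidate Z.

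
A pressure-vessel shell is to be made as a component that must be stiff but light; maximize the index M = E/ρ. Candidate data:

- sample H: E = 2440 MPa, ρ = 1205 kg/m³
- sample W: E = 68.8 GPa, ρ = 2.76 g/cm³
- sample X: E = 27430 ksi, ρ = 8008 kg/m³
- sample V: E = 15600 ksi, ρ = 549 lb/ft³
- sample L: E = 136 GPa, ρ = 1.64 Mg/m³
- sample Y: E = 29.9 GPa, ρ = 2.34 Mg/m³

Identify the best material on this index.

In SI units:
  sample H: E = 2.440 GPa, ρ = 1205 kg/m³
  sample W: E = 68.80 GPa, ρ = 2760 kg/m³
  sample X: E = 189.1 GPa, ρ = 8008 kg/m³
  sample V: E = 107.6 GPa, ρ = 8794 kg/m³
  sample L: E = 136.0 GPa, ρ = 1640 kg/m³
  sample Y: E = 29.90 GPa, ρ = 2340 kg/m³
  sample L: M = 82.9 MN·m/kg
  sample W: M = 24.9 MN·m/kg
  sample X: M = 23.6 MN·m/kg
  sample Y: M = 12.8 MN·m/kg
  sample V: M = 12.2 MN·m/kg
  sample H: M = 2.02 MN·m/kg
Highest index: sample L.

sample L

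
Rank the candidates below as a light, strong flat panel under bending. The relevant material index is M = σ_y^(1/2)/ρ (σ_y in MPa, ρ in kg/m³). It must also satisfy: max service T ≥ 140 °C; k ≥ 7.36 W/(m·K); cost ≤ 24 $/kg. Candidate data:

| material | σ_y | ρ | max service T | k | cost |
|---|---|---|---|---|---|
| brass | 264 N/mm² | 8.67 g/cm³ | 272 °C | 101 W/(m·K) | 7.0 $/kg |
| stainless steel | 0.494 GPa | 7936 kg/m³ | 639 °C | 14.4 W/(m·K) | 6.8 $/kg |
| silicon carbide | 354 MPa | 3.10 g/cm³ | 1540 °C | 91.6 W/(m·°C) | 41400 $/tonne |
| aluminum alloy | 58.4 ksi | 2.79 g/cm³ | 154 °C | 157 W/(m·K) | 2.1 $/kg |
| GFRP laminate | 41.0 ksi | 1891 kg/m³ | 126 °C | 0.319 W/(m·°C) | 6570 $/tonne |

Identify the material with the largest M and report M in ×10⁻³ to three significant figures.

Screen on constraints: max service T ≥ 140 °C; k ≥ 7.36 W/(m·K); cost ≤ 24 $/kg. Survivors: brass, stainless steel, aluminum alloy.
Putting every candidate on a common basis:
  brass: σ_y = 264.0 MPa, ρ = 8670 kg/m³
  stainless steel: σ_y = 494.0 MPa, ρ = 7936 kg/m³
  aluminum alloy: σ_y = 402.7 MPa, ρ = 2790 kg/m³
  aluminum alloy: M = 7.19×10⁻³
  stainless steel: M = 2.80×10⁻³
  brass: M = 1.87×10⁻³
Highest index: aluminum alloy.

aluminum alloy, M = 7.19×10⁻³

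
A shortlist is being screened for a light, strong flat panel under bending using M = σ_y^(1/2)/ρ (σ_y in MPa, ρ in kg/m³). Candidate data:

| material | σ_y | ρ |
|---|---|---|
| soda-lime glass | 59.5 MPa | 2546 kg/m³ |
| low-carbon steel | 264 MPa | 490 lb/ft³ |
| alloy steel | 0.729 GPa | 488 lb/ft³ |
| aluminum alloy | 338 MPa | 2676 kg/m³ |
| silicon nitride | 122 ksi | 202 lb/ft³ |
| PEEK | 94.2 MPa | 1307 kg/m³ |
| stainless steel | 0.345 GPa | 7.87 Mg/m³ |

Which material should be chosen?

silicon nitride

Putting every candidate on a common basis:
  soda-lime glass: σ_y = 59.50 MPa, ρ = 2546 kg/m³
  low-carbon steel: σ_y = 264.0 MPa, ρ = 7849 kg/m³
  alloy steel: σ_y = 729.0 MPa, ρ = 7817 kg/m³
  aluminum alloy: σ_y = 338.0 MPa, ρ = 2676 kg/m³
  silicon nitride: σ_y = 841.2 MPa, ρ = 3236 kg/m³
  PEEK: σ_y = 94.20 MPa, ρ = 1307 kg/m³
  stainless steel: σ_y = 345.0 MPa, ρ = 7870 kg/m³
  silicon nitride: M = 8.96×10⁻³
  PEEK: M = 7.43×10⁻³
  aluminum alloy: M = 6.87×10⁻³
  alloy steel: M = 3.45×10⁻³
  soda-lime glass: M = 3.03×10⁻³
  stainless steel: M = 2.36×10⁻³
  low-carbon steel: M = 2.07×10⁻³
The maximum is for silicon nitride.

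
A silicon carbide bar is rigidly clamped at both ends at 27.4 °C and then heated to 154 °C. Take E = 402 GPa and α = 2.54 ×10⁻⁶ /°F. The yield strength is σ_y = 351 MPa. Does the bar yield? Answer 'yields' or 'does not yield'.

does not yield

α = 2.54×10⁻⁶/°F × 9/5 = 4.57×10⁻⁶/K.
ΔT = 126.6 K. Constrained thermal stress σ = E·α·ΔT = 402.0×10³ MPa × 4.57×10⁻⁶ × 126.6 = 233 MPa (compressive).
Compare to σ_y = 351 MPa: σ < σ_y, so it does not yield.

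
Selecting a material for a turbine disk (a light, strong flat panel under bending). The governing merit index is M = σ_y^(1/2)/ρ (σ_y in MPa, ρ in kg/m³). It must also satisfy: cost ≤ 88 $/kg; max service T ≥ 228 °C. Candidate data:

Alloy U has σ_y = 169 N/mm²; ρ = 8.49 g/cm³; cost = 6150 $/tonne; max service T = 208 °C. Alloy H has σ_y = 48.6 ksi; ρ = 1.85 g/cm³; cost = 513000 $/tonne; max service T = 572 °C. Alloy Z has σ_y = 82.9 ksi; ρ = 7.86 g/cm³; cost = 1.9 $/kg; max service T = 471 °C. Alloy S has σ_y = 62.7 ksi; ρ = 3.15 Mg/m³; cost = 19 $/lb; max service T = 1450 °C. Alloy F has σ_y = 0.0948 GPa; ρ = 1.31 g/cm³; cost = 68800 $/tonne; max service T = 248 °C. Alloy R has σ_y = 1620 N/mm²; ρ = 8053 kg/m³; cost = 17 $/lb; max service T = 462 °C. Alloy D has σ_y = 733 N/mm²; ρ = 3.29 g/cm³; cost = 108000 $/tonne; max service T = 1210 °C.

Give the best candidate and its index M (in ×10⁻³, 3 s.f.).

Screen on constraints: cost ≤ 88 $/kg; max service T ≥ 228 °C. Survivors: alloy Z, alloy S, alloy F, alloy R.
Convert each candidate to consistent units, then evaluate M:
  alloy Z: σ_y = 571.6 MPa, ρ = 7860 kg/m³
  alloy S: σ_y = 432.3 MPa, ρ = 3150 kg/m³
  alloy F: σ_y = 94.80 MPa, ρ = 1310 kg/m³
  alloy R: σ_y = 1620 MPa, ρ = 8053 kg/m³
  alloy F: M = 7.43×10⁻³
  alloy S: M = 6.60×10⁻³
  alloy R: M = 5.00×10⁻³
  alloy Z: M = 3.04×10⁻³
Alloy F ranks first.

alloy F, M = 7.43×10⁻³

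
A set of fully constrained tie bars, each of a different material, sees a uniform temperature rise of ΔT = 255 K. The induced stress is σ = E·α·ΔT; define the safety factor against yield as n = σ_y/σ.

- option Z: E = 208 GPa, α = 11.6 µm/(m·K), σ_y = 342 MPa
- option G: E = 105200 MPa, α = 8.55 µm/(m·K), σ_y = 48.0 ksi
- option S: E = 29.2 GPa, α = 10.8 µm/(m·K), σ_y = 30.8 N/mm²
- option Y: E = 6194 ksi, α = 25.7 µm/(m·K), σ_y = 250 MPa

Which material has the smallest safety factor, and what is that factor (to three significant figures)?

option S, n = 0.383

In consistent units (E in GPa, α in ×10⁻⁶/K, σ_y in MPa):
  option Z: E = 208.0, α = 11.6, σ_y = 342.0 → σ = 615 MPa, n = 0.556
  option G: E = 105.2, α = 8.55, σ_y = 330.9 → σ = 229 MPa, n = 1.44
  option S: E = 29.20, α = 10.8, σ_y = 30.80 → σ = 80.4 MPa, n = 0.383
  option Y: E = 42.71, α = 25.7, σ_y = 250.0 → σ = 280 MPa, n = 0.893
Smallest n: option S with n = 0.383.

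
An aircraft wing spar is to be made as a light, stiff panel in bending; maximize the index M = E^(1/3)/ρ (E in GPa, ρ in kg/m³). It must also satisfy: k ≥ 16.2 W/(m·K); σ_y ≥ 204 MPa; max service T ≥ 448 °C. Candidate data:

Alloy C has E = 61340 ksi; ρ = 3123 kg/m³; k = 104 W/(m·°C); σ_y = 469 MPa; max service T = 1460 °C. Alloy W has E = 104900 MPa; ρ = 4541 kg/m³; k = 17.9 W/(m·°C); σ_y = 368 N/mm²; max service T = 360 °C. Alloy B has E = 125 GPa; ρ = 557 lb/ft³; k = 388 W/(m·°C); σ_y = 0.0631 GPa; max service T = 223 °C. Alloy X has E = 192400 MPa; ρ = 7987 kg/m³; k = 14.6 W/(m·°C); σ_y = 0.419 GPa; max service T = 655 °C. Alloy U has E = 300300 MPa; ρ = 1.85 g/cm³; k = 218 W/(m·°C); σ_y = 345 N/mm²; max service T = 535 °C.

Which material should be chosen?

Screen on constraints: k ≥ 16.2 W/(m·K); σ_y ≥ 204 MPa; max service T ≥ 448 °C. Survivors: alloy C, alloy U.
Convert each candidate to consistent units, then evaluate M:
  alloy C: E = 422.9 GPa, ρ = 3123 kg/m³
  alloy U: E = 300.3 GPa, ρ = 1850 kg/m³
  alloy U: M = 3.62×10⁻³
  alloy C: M = 2.40×10⁻³
Highest index: alloy U.

alloy U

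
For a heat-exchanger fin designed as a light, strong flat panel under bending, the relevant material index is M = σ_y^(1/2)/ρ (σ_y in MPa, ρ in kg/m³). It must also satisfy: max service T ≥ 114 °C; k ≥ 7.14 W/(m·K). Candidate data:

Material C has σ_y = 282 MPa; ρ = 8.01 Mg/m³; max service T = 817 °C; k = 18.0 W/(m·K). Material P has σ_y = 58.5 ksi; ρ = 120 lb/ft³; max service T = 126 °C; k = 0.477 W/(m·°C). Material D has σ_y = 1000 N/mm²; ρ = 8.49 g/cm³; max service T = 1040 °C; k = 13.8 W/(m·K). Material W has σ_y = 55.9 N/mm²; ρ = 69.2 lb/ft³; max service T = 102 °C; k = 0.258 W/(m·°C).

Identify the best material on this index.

Screen on constraints: max service T ≥ 114 °C; k ≥ 7.14 W/(m·K). Survivors: material C, material D.
Normalizing units and computing the index:
  material C: σ_y = 282.0 MPa, ρ = 8010 kg/m³
  material D: σ_y = 1000 MPa, ρ = 8490 kg/m³
  material D: M = 3.72×10⁻³
  material C: M = 2.10×10⁻³
Material D ranks first.

material D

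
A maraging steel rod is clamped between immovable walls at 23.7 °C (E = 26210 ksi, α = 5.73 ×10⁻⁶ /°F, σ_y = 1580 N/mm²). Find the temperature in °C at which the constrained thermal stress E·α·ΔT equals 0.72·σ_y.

E = 26210 ksi = 180.7 GPa.
α = 5.73×10⁻⁶/°F × 9/5 = 10.3×10⁻⁶/K.
σ_y = 1580 N/mm² = 1580 MPa.
E·α·ΔT = 1138 MPa ⇒ ΔT = 1138 / (180.7×10³ × 10.3×10⁻⁶) = 610.3 K.
T = 23.7 + 610.3 = 634.0 °C.

634 °C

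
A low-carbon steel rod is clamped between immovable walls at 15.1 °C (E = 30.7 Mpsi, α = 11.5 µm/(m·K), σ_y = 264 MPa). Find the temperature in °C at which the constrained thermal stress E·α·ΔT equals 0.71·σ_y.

E = 30.7 Mpsi = 211.7 GPa.
E·α·ΔT = 187.4 MPa ⇒ ΔT = 187.4 / (211.7×10³ × 11.5×10⁻⁶) = 77.00 K.
T = 15.1 + 77.00 = 92.10 °C.

92.1 °C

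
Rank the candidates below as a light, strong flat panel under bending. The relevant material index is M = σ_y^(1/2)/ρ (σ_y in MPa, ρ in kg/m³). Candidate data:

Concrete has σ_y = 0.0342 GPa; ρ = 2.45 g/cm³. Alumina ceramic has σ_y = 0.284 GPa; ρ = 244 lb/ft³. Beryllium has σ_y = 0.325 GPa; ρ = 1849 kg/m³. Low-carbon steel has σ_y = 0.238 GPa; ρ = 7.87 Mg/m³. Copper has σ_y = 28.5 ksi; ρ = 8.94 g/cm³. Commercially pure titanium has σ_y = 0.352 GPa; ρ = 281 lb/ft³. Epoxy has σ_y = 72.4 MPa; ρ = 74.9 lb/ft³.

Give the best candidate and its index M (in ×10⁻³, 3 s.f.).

Convert each candidate to consistent units, then evaluate M:
  concrete: σ_y = 34.20 MPa, ρ = 2450 kg/m³
  alumina ceramic: σ_y = 284.0 MPa, ρ = 3909 kg/m³
  beryllium: σ_y = 325.0 MPa, ρ = 1849 kg/m³
  low-carbon steel: σ_y = 238.0 MPa, ρ = 7870 kg/m³
  copper: σ_y = 196.5 MPa, ρ = 8940 kg/m³
  commercially pure titanium: σ_y = 352.0 MPa, ρ = 4501 kg/m³
  epoxy: σ_y = 72.40 MPa, ρ = 1200 kg/m³
  beryllium: M = 9.75×10⁻³
  epoxy: M = 7.09×10⁻³
  alumina ceramic: M = 4.31×10⁻³
  commercially pure titanium: M = 4.17×10⁻³
  concrete: M = 2.39×10⁻³
  low-carbon steel: M = 1.96×10⁻³
  copper: M = 1.57×10⁻³
Beryllium has the largest M.

beryllium, M = 9.75×10⁻³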